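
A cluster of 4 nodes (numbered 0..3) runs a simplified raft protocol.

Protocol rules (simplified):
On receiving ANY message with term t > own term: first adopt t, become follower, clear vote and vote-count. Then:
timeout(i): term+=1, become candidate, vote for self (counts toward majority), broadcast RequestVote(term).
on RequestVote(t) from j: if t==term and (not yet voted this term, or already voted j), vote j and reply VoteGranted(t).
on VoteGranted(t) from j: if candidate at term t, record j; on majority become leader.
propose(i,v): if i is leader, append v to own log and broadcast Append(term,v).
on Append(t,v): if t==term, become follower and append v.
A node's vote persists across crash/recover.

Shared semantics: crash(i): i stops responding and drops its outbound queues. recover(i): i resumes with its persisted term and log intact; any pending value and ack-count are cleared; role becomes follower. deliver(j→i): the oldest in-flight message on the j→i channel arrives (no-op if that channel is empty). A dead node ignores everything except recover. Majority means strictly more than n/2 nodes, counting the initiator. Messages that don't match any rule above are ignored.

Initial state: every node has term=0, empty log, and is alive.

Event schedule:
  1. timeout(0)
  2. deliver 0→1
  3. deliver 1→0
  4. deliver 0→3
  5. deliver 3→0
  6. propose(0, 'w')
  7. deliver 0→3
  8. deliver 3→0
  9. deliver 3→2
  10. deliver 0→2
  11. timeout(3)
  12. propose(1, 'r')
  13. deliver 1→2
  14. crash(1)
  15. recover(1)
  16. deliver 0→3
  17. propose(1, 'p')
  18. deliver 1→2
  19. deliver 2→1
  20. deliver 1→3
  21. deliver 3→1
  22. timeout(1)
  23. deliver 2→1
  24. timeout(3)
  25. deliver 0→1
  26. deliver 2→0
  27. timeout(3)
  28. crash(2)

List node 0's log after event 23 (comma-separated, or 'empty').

w

after 1 — timeout(0): n0:cand/t1/[-]
after 2 — deliver 0→1: n1:foll/t1/[-]
after 3 — deliver 1→0: ·
after 4 — deliver 0→3: n3:foll/t1/[-]
after 5 — deliver 3→0: n0:lead/t1/[-]
after 6 — propose(0,'w'): n0:lead/t1/[w]
after 7 — deliver 0→3: n3:foll/t1/[w]
after 8 — deliver 3→0: ·
after 9 — deliver 3→2: ·
after 10 — deliver 0→2: n2:foll/t1/[-]
after 11 — timeout(3): n3:cand/t2/[w]
after 12 — propose(1,'r'): ·
after 13 — deliver 1→2: ·
after 14 — crash(1): n1:✗foll/t1/[-]
after 15 — recover(1): n1:foll/t1/[-]
after 16 — deliver 0→3: ·
after 17 — propose(1,'p'): ·
after 18 — deliver 1→2: ·
after 19 — deliver 2→1: ·
after 20 — deliver 1→3: ·
after 21 — deliver 3→1: n1:foll/t2/[-]
after 22 — timeout(1): n1:cand/t3/[-]
after 23 — deliver 2→1: ·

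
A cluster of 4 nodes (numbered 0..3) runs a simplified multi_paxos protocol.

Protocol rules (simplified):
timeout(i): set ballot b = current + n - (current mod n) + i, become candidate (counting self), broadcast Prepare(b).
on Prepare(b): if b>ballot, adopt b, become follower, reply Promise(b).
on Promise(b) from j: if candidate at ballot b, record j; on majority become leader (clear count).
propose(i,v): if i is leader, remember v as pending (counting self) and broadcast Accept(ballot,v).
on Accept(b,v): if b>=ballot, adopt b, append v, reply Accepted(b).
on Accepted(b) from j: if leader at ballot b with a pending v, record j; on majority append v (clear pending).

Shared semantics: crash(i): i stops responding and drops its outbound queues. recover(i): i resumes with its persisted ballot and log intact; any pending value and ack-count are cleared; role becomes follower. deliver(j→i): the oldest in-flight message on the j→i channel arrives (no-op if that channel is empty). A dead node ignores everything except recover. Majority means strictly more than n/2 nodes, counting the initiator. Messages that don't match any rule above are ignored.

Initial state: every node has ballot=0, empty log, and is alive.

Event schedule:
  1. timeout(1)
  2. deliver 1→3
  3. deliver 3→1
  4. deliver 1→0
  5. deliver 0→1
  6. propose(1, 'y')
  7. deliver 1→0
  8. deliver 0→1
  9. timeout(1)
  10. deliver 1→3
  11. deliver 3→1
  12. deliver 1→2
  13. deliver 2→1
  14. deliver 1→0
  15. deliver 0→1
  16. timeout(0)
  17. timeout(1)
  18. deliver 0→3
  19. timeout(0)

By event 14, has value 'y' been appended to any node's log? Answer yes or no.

e1 timeout(1): 1[cand,b=5,-]
e2 deliver 1→3: 3[foll,b=5,-]
e3 deliver 3→1: ·
e4 deliver 1→0: 0[foll,b=5,-]
e5 deliver 0→1: 1[lead,b=5,-]
e6 propose(1,'y'): ·
e7 deliver 1→0: 0[foll,b=5,y]
e8 deliver 0→1: ·
e9 timeout(1): 1[cand,b=9,-]
e10 deliver 1→3: 3[foll,b=5,y]
e11 deliver 3→1: ·
e12 deliver 1→2: 2[foll,b=5,-]
e13 deliver 2→1: ·
e14 deliver 1→0: 0[foll,b=9,y]

yes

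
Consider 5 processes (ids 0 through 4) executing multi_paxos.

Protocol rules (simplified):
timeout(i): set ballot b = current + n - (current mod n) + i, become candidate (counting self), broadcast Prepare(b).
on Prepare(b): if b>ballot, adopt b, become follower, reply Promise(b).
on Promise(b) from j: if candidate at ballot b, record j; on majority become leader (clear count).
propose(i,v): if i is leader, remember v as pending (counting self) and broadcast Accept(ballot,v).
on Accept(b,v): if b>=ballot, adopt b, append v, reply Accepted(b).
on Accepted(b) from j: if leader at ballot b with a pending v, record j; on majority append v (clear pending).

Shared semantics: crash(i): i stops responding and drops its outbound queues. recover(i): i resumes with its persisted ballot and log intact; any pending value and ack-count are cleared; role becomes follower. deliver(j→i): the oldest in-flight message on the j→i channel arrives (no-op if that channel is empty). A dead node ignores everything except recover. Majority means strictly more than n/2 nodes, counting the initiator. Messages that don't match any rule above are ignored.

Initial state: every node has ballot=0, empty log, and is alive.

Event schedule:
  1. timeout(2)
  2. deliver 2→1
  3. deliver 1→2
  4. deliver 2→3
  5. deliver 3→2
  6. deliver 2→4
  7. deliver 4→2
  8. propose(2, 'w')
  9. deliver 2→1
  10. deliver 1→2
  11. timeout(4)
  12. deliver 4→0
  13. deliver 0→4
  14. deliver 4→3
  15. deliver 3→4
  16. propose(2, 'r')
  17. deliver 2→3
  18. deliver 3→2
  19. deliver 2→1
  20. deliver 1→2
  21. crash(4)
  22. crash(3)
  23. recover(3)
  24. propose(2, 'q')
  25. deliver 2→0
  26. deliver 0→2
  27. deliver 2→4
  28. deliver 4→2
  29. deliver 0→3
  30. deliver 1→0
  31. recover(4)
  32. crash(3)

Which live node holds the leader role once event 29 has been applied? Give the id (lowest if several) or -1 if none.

e1 timeout(2): 2[cand,b=7,-]
e2 deliver 2→1: 1[foll,b=7,-]
e3 deliver 1→2: ·
e4 deliver 2→3: 3[foll,b=7,-]
e5 deliver 3→2: 2[lead,b=7,-]
e6 deliver 2→4: 4[foll,b=7,-]
e7 deliver 4→2: ·
e8 propose(2,'w'): ·
e9 deliver 2→1: 1[foll,b=7,w]
e10 deliver 1→2: ·
e11 timeout(4): 4[cand,b=14,-]
e12 deliver 4→0: 0[foll,b=14,-]
e13 deliver 0→4: ·
e14 deliver 4→3: 3[foll,b=14,-]
e15 deliver 3→4: 4[lead,b=14,-]
e16 propose(2,'r'): ·
e17 deliver 2→3: ·
e18 deliver 3→2: ·
e19 deliver 2→1: 1[foll,b=7,w,r]
e20 deliver 1→2: ·
e21 crash(4): 4[✗lead,b=14,-]
e22 crash(3): 3[✗foll,b=14,-]
e23 recover(3): 3[foll,b=14,-]
e24 propose(2,'q'): ·
e25 deliver 2→0: ·
e26 deliver 0→2: ·
e27 deliver 2→4: ·
e28 deliver 4→2: ·
e29 deliver 0→3: ·

2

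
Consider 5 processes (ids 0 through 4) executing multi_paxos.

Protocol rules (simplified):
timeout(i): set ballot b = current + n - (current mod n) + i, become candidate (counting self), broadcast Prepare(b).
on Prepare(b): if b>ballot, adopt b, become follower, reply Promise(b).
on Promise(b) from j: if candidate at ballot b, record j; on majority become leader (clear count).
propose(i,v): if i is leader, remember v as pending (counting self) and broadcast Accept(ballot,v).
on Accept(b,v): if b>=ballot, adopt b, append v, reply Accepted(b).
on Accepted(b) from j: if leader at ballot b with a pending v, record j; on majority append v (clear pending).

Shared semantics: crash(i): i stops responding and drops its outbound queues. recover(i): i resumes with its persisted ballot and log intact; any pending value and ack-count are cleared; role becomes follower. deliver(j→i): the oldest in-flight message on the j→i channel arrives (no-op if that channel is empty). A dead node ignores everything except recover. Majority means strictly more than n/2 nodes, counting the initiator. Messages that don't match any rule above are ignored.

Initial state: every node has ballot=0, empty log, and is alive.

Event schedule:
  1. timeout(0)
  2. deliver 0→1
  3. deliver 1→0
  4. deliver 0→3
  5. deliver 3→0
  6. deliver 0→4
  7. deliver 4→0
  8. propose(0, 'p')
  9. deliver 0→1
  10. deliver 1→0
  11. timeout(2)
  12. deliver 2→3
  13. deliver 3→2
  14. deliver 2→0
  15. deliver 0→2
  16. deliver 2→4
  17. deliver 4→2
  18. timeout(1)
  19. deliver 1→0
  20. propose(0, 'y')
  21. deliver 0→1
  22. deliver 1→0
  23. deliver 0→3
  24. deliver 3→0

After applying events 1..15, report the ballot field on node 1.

1. timeout(0):  <0:cand b5 ->
2. deliver 0→1:  <1:foll b5 ->
3. deliver 1→0:  nop
4. deliver 0→3:  <3:foll b5 ->
5. deliver 3→0:  <0:lead b5 ->
6. deliver 0→4:  <4:foll b5 ->
7. deliver 4→0:  nop
8. propose(0,'p'):  nop
9. deliver 0→1:  <1:foll b5 p>
10. deliver 1→0:  nop
11. timeout(2):  <2:cand b7 ->
12. deliver 2→3:  <3:foll b7 ->
13. deliver 3→2:  nop
14. deliver 2→0:  <0:foll b7 ->
15. deliver 0→2:  nop

5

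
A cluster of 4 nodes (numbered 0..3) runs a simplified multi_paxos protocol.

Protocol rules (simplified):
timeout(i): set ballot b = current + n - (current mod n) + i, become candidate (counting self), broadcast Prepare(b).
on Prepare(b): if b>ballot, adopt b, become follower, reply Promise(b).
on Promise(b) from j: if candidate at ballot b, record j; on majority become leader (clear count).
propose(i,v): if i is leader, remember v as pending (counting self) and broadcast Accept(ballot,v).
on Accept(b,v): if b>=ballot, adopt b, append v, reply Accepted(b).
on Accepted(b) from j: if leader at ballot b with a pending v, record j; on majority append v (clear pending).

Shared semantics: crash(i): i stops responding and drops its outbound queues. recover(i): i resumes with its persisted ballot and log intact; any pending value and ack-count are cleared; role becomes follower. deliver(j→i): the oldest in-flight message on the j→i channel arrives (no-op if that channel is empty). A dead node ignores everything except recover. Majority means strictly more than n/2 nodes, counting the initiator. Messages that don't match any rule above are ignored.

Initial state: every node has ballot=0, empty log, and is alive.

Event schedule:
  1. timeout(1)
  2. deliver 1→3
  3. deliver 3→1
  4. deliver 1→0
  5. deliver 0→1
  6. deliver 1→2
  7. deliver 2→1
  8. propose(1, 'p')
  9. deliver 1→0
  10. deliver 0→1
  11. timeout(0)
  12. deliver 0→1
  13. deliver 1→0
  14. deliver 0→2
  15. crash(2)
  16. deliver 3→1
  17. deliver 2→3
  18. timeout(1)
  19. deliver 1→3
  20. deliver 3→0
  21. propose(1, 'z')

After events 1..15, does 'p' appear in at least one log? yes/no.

after 1 — timeout(1): n1:cand/b5/[-]
after 2 — deliver 1→3: n3:foll/b5/[-]
after 3 — deliver 3→1: ·
after 4 — deliver 1→0: n0:foll/b5/[-]
after 5 — deliver 0→1: n1:lead/b5/[-]
after 6 — deliver 1→2: n2:foll/b5/[-]
after 7 — deliver 2→1: ·
after 8 — propose(1,'p'): ·
after 9 — deliver 1→0: n0:foll/b5/[p]
after 10 — deliver 0→1: ·
after 11 — timeout(0): n0:cand/b8/[p]
after 12 — deliver 0→1: n1:foll/b8/[-]
after 13 — deliver 1→0: ·
after 14 — deliver 0→2: n2:foll/b8/[-]
after 15 — crash(2): n2:✗foll/b8/[-]

yes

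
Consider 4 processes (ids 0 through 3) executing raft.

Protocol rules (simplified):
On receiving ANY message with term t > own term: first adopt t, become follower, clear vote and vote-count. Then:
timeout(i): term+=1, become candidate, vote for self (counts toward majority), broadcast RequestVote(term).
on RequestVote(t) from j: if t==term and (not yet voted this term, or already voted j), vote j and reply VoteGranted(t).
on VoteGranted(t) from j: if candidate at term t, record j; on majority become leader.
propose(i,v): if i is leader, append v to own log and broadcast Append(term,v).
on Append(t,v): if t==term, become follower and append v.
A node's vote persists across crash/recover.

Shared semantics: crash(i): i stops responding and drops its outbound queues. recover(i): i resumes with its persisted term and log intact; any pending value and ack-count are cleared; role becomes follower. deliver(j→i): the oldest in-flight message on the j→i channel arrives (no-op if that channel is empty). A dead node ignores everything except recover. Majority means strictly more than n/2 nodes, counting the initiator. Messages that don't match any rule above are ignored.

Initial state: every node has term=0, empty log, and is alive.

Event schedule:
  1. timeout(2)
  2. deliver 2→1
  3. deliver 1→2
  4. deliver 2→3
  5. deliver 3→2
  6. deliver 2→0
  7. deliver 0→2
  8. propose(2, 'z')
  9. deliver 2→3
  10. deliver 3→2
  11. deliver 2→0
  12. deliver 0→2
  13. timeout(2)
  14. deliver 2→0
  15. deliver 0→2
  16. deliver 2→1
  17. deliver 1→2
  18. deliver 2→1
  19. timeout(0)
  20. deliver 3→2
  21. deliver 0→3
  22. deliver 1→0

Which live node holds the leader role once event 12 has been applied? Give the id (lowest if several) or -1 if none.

2

1. timeout(2):  <2:cand t1 ->
2. deliver 2→1:  <1:foll t1 ->
3. deliver 1→2:  nop
4. deliver 2→3:  <3:foll t1 ->
5. deliver 3→2:  <2:lead t1 ->
6. deliver 2→0:  <0:foll t1 ->
7. deliver 0→2:  nop
8. propose(2,'z'):  <2:lead t1 z>
9. deliver 2→3:  <3:foll t1 z>
10. deliver 3→2:  nop
11. deliver 2→0:  <0:foll t1 z>
12. deliver 0→2:  nop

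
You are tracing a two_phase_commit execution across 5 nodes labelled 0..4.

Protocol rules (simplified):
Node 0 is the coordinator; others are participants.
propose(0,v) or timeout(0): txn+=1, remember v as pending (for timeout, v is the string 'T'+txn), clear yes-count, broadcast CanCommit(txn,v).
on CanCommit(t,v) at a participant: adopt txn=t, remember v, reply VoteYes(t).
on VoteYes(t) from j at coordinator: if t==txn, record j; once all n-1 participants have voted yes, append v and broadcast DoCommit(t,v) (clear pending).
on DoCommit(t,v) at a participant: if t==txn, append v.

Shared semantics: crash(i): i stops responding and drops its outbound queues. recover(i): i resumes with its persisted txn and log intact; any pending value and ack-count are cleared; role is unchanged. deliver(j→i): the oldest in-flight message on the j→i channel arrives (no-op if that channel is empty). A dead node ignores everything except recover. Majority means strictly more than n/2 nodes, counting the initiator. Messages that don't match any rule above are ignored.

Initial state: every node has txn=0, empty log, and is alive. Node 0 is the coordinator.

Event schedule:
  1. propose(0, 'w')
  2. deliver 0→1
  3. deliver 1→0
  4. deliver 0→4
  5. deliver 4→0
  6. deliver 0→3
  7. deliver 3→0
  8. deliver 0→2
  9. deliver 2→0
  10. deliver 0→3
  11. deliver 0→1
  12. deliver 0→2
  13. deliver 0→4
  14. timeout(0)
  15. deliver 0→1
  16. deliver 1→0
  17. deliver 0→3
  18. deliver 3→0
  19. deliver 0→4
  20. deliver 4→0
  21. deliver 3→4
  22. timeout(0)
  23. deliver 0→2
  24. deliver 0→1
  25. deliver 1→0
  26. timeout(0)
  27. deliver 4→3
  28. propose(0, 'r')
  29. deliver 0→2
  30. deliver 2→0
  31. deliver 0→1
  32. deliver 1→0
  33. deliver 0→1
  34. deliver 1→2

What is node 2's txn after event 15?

1

step 1 propose(0,'w'): 0={coor,t=1,log=-}
step 2 deliver 0→1: 1={part,t=1,log=-}
step 3 deliver 1→0: —
step 4 deliver 0→4: 4={part,t=1,log=-}
step 5 deliver 4→0: —
step 6 deliver 0→3: 3={part,t=1,log=-}
step 7 deliver 3→0: —
step 8 deliver 0→2: 2={part,t=1,log=-}
step 9 deliver 2→0: 0={coor,t=1,log=w}
step 10 deliver 0→3: 3={part,t=1,log=w}
step 11 deliver 0→1: 1={part,t=1,log=w}
step 12 deliver 0→2: 2={part,t=1,log=w}
step 13 deliver 0→4: 4={part,t=1,log=w}
step 14 timeout(0): 0={coor,t=2,log=w}
step 15 deliver 0→1: 1={part,t=2,log=w}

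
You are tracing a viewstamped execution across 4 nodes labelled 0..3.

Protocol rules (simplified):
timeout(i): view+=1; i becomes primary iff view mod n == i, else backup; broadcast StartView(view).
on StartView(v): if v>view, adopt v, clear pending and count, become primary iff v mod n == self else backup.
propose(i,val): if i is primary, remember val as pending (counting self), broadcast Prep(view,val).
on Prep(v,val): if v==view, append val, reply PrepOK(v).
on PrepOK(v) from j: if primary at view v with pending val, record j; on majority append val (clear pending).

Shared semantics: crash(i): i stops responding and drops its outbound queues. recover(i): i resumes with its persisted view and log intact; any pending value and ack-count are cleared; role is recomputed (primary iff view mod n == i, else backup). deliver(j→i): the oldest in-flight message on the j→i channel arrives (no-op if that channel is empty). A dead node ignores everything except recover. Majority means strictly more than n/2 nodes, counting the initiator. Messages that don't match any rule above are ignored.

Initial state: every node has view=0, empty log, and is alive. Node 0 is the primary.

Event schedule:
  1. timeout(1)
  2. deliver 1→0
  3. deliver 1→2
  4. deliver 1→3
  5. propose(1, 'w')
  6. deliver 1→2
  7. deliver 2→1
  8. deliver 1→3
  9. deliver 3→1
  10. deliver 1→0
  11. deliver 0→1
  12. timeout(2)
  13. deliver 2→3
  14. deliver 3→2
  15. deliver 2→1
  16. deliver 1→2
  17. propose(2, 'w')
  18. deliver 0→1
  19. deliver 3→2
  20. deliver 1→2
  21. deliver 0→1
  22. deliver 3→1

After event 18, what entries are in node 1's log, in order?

w

step 1 timeout(1): 1={prim,v=1,log=-}
step 2 deliver 1→0: 0={back,v=1,log=-}
step 3 deliver 1→2: 2={back,v=1,log=-}
step 4 deliver 1→3: 3={back,v=1,log=-}
step 5 propose(1,'w'): —
step 6 deliver 1→2: 2={back,v=1,log=w}
step 7 deliver 2→1: —
step 8 deliver 1→3: 3={back,v=1,log=w}
step 9 deliver 3→1: 1={prim,v=1,log=w}
step 10 deliver 1→0: 0={back,v=1,log=w}
step 11 deliver 0→1: —
step 12 timeout(2): 2={prim,v=2,log=w}
step 13 deliver 2→3: 3={back,v=2,log=w}
step 14 deliver 3→2: —
step 15 deliver 2→1: 1={back,v=2,log=w}
step 16 deliver 1→2: —
step 17 propose(2,'w'): —
step 18 deliver 0→1: —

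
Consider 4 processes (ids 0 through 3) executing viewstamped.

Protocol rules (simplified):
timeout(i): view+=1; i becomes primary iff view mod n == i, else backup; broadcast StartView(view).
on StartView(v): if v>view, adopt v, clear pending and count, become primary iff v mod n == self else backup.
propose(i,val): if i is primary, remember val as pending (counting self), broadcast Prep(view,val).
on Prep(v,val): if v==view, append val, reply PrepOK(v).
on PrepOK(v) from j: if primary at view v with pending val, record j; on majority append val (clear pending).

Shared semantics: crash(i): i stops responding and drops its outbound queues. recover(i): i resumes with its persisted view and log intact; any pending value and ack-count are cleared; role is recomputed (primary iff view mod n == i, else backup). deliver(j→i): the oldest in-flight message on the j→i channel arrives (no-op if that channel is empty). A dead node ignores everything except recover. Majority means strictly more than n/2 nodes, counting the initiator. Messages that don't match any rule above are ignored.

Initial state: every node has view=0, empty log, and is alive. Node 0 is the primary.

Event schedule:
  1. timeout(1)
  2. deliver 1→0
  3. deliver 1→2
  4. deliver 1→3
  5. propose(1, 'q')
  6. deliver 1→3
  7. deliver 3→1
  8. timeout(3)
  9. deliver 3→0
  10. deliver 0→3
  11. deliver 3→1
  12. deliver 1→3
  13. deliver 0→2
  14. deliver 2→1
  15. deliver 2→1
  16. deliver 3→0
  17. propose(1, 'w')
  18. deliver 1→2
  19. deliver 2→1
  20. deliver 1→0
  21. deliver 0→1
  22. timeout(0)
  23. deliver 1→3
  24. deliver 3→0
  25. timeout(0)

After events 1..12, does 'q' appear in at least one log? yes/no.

yes

after 1 — timeout(1): n1:prim/v1/[-]
after 2 — deliver 1→0: n0:back/v1/[-]
after 3 — deliver 1→2: n2:back/v1/[-]
after 4 — deliver 1→3: n3:back/v1/[-]
after 5 — propose(1,'q'): ·
after 6 — deliver 1→3: n3:back/v1/[q]
after 7 — deliver 3→1: ·
after 8 — timeout(3): n3:back/v2/[q]
after 9 — deliver 3→0: n0:back/v2/[-]
after 10 — deliver 0→3: ·
after 11 — deliver 3→1: n1:back/v2/[-]
after 12 — deliver 1→3: ·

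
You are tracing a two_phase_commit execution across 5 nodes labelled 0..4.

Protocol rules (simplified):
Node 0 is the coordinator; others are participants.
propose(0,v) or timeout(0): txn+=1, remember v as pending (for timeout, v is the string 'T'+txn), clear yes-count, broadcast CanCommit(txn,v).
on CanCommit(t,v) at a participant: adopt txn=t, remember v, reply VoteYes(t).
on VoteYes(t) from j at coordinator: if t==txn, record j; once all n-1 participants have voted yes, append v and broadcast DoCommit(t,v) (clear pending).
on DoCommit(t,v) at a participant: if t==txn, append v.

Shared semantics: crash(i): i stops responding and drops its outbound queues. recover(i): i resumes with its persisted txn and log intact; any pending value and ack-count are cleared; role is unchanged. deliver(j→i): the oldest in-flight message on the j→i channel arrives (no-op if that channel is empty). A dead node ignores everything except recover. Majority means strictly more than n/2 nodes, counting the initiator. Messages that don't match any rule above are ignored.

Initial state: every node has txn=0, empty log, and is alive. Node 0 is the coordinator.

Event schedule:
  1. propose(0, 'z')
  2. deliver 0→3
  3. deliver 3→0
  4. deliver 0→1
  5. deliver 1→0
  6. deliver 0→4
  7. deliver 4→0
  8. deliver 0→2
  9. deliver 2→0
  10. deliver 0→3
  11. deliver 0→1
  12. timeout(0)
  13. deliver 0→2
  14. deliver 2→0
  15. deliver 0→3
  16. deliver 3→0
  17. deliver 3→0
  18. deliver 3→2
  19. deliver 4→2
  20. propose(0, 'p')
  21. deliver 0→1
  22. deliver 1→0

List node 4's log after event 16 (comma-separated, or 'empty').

empty

e1 propose(0,'z'): 0[coor,t=1,-]
e2 deliver 0→3: 3[part,t=1,-]
e3 deliver 3→0: ·
e4 deliver 0→1: 1[part,t=1,-]
e5 deliver 1→0: ·
e6 deliver 0→4: 4[part,t=1,-]
e7 deliver 4→0: ·
e8 deliver 0→2: 2[part,t=1,-]
e9 deliver 2→0: 0[coor,t=1,z]
e10 deliver 0→3: 3[part,t=1,z]
e11 deliver 0→1: 1[part,t=1,z]
e12 timeout(0): 0[coor,t=2,z]
e13 deliver 0→2: 2[part,t=1,z]
e14 deliver 2→0: ·
e15 deliver 0→3: 3[part,t=2,z]
e16 deliver 3→0: ·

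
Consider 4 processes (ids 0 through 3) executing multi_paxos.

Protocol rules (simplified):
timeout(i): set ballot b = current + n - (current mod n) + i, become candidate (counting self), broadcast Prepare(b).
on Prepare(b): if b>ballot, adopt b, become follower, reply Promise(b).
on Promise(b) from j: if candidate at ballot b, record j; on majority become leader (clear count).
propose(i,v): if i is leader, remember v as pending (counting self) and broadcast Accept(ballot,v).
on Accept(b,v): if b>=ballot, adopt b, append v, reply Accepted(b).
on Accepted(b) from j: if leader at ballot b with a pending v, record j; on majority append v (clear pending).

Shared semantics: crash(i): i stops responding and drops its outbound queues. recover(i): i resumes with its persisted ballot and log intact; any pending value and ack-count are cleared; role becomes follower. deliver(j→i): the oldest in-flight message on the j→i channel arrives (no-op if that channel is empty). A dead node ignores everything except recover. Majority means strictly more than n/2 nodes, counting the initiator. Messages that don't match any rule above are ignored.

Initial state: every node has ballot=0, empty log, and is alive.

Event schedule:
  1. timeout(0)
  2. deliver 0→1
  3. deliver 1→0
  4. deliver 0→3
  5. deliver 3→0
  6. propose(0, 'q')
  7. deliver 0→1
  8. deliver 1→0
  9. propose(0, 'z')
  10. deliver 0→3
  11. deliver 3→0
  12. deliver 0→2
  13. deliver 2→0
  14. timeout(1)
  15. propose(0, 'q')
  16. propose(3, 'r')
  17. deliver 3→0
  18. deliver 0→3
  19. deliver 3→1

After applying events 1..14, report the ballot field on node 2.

4

step 1 timeout(0): 0={cand,b=4,log=-}
step 2 deliver 0→1: 1={foll,b=4,log=-}
step 3 deliver 1→0: —
step 4 deliver 0→3: 3={foll,b=4,log=-}
step 5 deliver 3→0: 0={lead,b=4,log=-}
step 6 propose(0,'q'): —
step 7 deliver 0→1: 1={foll,b=4,log=q}
step 8 deliver 1→0: —
step 9 propose(0,'z'): —
step 10 deliver 0→3: 3={foll,b=4,log=q}
step 11 deliver 3→0: —
step 12 deliver 0→2: 2={foll,b=4,log=-}
step 13 deliver 2→0: —
step 14 timeout(1): 1={cand,b=9,log=q}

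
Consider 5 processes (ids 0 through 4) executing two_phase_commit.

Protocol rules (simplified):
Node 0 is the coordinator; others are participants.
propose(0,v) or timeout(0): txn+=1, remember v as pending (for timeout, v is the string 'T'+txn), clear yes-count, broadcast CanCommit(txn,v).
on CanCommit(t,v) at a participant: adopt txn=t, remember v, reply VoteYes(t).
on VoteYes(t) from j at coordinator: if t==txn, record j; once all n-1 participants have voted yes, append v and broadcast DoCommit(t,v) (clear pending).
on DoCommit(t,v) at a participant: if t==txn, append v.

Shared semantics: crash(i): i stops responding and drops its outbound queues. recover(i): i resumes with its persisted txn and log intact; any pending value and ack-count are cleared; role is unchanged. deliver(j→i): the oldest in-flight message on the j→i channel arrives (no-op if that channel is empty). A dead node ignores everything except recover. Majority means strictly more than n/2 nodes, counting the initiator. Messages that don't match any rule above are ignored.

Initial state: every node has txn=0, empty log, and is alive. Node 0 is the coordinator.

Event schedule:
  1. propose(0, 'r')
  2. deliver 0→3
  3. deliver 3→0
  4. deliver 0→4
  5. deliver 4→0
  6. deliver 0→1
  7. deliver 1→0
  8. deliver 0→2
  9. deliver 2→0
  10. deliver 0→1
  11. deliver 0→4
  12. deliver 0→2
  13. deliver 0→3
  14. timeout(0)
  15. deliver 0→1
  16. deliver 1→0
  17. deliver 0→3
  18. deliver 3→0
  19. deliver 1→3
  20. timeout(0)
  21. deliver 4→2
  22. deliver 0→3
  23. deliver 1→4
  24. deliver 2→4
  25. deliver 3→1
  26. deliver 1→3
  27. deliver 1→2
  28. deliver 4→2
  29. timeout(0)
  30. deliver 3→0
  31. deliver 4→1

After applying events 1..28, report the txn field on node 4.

[1] propose(0,'r') → N0(coor t1 [-])
[2] deliver 0→3 → N3(part t1 [-])
[3] deliver 3→0 → ∅
[4] deliver 0→4 → N4(part t1 [-])
[5] deliver 4→0 → ∅
[6] deliver 0→1 → N1(part t1 [-])
[7] deliver 1→0 → ∅
[8] deliver 0→2 → N2(part t1 [-])
[9] deliver 2→0 → N0(coor t1 [r])
[10] deliver 0→1 → N1(part t1 [r])
[11] deliver 0→4 → N4(part t1 [r])
[12] deliver 0→2 → N2(part t1 [r])
[13] deliver 0→3 → N3(part t1 [r])
[14] timeout(0) → N0(coor t2 [r])
[15] deliver 0→1 → N1(part t2 [r])
[16] deliver 1→0 → ∅
[17] deliver 0→3 → N3(part t2 [r])
[18] deliver 3→0 → ∅
[19] deliver 1→3 → ∅
[20] timeout(0) → N0(coor t3 [r])
[21] deliver 4→2 → ∅
[22] deliver 0→3 → N3(part t3 [r])
[23] deliver 1→4 → ∅
[24] deliver 2→4 → ∅
[25] deliver 3→1 → ∅
[26] deliver 1→3 → ∅
[27] deliver 1→2 → ∅
[28] deliver 4→2 → ∅

1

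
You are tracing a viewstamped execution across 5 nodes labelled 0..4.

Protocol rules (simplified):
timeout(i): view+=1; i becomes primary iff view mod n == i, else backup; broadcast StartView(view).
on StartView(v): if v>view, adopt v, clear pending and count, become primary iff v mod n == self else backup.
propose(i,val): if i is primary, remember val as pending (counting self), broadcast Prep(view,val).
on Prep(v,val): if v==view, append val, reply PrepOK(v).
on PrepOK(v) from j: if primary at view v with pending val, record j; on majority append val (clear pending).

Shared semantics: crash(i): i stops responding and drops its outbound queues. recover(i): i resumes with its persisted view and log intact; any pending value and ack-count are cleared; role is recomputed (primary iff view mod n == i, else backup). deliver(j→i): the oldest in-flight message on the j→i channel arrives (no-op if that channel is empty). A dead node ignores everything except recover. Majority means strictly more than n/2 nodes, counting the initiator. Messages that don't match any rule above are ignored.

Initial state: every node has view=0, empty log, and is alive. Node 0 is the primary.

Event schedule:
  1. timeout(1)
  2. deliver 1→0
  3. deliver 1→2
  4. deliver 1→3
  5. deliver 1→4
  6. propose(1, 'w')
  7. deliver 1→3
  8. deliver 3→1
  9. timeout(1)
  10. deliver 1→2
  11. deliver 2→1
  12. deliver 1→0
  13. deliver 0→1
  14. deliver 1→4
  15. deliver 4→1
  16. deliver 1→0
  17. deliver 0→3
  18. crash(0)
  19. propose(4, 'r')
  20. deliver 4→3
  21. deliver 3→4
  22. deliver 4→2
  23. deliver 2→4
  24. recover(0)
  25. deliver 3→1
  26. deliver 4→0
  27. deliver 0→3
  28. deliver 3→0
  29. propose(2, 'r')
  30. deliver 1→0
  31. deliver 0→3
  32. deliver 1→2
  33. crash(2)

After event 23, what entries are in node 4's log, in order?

[1] timeout(1) → N1(prim v1 [-])
[2] deliver 1→0 → N0(back v1 [-])
[3] deliver 1→2 → N2(back v1 [-])
[4] deliver 1→3 → N3(back v1 [-])
[5] deliver 1→4 → N4(back v1 [-])
[6] propose(1,'w') → ∅
[7] deliver 1→3 → N3(back v1 [w])
[8] deliver 3→1 → ∅
[9] timeout(1) → N1(back v2 [-])
[10] deliver 1→2 → N2(back v1 [w])
[11] deliver 2→1 → ∅
[12] deliver 1→0 → N0(back v1 [w])
[13] deliver 0→1 → ∅
[14] deliver 1→4 → N4(back v1 [w])
[15] deliver 4→1 → ∅
[16] deliver 1→0 → N0(back v2 [w])
[17] deliver 0→3 → ∅
[18] crash(0) → N0(✗back v2 [w])
[19] propose(4,'r') → ∅
[20] deliver 4→3 → ∅
[21] deliver 3→4 → ∅
[22] deliver 4→2 → ∅
[23] deliver 2→4 → ∅

w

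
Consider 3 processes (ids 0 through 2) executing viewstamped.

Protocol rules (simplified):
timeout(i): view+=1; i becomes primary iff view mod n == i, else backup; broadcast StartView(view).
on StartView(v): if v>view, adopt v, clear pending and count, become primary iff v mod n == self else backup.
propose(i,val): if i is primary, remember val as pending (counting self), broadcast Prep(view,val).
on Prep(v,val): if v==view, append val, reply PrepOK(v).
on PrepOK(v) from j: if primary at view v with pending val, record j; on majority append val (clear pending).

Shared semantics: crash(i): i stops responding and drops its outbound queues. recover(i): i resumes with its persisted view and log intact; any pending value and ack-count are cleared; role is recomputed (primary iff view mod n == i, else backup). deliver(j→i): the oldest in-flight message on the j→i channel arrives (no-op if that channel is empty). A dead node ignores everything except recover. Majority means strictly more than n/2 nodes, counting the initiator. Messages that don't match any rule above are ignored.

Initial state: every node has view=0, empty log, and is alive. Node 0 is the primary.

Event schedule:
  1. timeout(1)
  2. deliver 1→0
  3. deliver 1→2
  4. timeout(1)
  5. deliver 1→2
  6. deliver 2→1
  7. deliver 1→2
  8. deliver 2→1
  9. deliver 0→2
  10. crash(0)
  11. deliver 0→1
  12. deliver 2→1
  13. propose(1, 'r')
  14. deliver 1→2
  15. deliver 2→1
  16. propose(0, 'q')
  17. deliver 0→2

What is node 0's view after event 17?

1

1. timeout(1):  <1:prim v1 ->
2. deliver 1→0:  <0:back v1 ->
3. deliver 1→2:  <2:back v1 ->
4. timeout(1):  <1:back v2 ->
5. deliver 1→2:  <2:prim v2 ->
6. deliver 2→1:  nop
7. deliver 1→2:  nop
8. deliver 2→1:  nop
9. deliver 0→2:  nop
10. crash(0):  <0:✗back v1 ->
11. deliver 0→1:  nop
12. deliver 2→1:  nop
13. propose(1,'r'):  nop
14. deliver 1→2:  nop
15. deliver 2→1:  nop
16. propose(0,'q'):  nop
17. deliver 0→2:  nop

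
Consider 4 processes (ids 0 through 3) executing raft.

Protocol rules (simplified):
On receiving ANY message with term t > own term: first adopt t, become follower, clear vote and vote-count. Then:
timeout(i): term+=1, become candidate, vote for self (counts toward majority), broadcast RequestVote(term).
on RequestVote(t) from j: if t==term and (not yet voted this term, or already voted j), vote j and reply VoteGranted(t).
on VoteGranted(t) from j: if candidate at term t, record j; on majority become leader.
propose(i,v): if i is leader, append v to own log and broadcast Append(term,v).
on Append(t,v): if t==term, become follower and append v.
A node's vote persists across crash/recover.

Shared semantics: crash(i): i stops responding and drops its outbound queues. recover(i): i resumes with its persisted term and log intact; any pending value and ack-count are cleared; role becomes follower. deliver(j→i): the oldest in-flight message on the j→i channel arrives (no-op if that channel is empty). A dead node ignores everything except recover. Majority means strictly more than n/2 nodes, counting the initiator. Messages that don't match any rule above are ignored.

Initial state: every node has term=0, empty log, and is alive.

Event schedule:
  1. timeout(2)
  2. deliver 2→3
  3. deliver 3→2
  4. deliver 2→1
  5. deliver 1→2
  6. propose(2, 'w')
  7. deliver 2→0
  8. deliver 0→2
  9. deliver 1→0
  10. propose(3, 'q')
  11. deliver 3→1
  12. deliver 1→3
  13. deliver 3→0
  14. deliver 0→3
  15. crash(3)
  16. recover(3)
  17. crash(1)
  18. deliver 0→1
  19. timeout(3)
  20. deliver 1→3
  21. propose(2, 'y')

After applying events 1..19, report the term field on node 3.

2

step 1 timeout(2): 2={cand,t=1,log=-}
step 2 deliver 2→3: 3={foll,t=1,log=-}
step 3 deliver 3→2: —
step 4 deliver 2→1: 1={foll,t=1,log=-}
step 5 deliver 1→2: 2={lead,t=1,log=-}
step 6 propose(2,'w'): 2={lead,t=1,log=w}
step 7 deliver 2→0: 0={foll,t=1,log=-}
step 8 deliver 0→2: —
step 9 deliver 1→0: —
step 10 propose(3,'q'): —
step 11 deliver 3→1: —
step 12 deliver 1→3: —
step 13 deliver 3→0: —
step 14 deliver 0→3: —
step 15 crash(3): 3={✗foll,t=1,log=-}
step 16 recover(3): 3={foll,t=1,log=-}
step 17 crash(1): 1={✗foll,t=1,log=-}
step 18 deliver 0→1: —
step 19 timeout(3): 3={cand,t=2,log=-}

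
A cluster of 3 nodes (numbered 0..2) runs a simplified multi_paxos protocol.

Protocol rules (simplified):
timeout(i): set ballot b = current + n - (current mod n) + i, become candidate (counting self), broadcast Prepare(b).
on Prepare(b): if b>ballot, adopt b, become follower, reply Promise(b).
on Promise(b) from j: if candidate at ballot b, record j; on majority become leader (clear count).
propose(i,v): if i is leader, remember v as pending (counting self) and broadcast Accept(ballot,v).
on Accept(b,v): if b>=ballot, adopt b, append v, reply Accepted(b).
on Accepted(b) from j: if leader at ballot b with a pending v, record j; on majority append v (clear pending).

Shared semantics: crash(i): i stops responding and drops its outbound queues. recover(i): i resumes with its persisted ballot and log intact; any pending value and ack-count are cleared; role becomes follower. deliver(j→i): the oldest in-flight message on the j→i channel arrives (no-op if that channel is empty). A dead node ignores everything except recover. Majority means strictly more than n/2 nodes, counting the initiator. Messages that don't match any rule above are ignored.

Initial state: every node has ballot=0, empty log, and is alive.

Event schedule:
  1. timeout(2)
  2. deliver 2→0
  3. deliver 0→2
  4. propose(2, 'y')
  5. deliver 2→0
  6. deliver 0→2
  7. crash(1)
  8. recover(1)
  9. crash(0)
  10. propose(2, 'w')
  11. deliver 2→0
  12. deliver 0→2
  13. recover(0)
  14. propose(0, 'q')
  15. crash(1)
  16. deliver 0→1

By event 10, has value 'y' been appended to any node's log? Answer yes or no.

[1] timeout(2) → N2(cand b5 [-])
[2] deliver 2→0 → N0(foll b5 [-])
[3] deliver 0→2 → N2(lead b5 [-])
[4] propose(2,'y') → ∅
[5] deliver 2→0 → N0(foll b5 [y])
[6] deliver 0→2 → N2(lead b5 [y])
[7] crash(1) → N1(✗foll b0 [-])
[8] recover(1) → N1(foll b0 [-])
[9] crash(0) → N0(✗foll b5 [y])
[10] propose(2,'w') → ∅

yes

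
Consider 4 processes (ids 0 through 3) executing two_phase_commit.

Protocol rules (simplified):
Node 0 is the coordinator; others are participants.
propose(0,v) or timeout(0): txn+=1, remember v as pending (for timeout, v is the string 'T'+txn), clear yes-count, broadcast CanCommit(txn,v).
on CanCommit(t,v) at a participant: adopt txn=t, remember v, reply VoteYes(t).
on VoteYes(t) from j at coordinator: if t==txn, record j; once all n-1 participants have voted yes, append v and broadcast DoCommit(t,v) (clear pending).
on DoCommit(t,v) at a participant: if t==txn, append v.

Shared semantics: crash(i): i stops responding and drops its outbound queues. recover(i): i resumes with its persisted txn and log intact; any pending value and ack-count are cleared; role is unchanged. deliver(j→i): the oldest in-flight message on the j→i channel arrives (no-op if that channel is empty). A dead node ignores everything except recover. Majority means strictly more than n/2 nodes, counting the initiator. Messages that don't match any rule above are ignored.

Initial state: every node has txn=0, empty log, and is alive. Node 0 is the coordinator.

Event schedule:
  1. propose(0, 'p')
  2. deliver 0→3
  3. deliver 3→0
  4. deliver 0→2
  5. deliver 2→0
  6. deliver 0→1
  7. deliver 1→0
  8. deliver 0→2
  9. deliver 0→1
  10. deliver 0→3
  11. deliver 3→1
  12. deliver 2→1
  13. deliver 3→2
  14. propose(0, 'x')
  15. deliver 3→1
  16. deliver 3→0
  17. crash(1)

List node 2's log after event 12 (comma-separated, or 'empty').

p

after 1 — propose(0,'p'): n0:coor/t1/[-]
after 2 — deliver 0→3: n3:part/t1/[-]
after 3 — deliver 3→0: ·
after 4 — deliver 0→2: n2:part/t1/[-]
after 5 — deliver 2→0: ·
after 6 — deliver 0→1: n1:part/t1/[-]
after 7 — deliver 1→0: n0:coor/t1/[p]
after 8 — deliver 0→2: n2:part/t1/[p]
after 9 — deliver 0→1: n1:part/t1/[p]
after 10 — deliver 0→3: n3:part/t1/[p]
after 11 — deliver 3→1: ·
after 12 — deliver 2→1: ·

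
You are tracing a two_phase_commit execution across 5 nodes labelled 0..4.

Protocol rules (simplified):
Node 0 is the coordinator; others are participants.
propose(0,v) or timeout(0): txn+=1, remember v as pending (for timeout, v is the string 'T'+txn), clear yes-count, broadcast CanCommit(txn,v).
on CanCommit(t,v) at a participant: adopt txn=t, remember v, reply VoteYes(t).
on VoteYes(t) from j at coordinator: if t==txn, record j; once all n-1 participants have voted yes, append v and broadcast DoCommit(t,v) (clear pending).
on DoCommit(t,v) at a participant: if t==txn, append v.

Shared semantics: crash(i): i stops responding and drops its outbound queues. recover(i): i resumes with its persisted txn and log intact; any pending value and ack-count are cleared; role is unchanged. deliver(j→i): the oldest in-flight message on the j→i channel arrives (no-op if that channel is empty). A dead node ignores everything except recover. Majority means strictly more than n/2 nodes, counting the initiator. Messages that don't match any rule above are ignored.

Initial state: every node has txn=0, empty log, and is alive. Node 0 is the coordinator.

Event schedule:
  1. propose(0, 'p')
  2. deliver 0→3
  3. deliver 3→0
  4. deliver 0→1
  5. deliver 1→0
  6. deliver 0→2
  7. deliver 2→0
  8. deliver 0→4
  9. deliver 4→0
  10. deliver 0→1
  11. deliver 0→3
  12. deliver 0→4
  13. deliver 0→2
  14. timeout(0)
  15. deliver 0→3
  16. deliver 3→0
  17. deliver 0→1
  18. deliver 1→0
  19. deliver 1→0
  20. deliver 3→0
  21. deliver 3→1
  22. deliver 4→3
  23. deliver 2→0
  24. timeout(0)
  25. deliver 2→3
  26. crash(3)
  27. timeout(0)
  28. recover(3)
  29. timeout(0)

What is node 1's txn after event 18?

2

1. propose(0,'p'):  <0:coor t1 ->
2. deliver 0→3:  <3:part t1 ->
3. deliver 3→0:  nop
4. deliver 0→1:  <1:part t1 ->
5. deliver 1→0:  nop
6. deliver 0→2:  <2:part t1 ->
7. deliver 2→0:  nop
8. deliver 0→4:  <4:part t1 ->
9. deliver 4→0:  <0:coor t1 p>
10. deliver 0→1:  <1:part t1 p>
11. deliver 0→3:  <3:part t1 p>
12. deliver 0→4:  <4:part t1 p>
13. deliver 0→2:  <2:part t1 p>
14. timeout(0):  <0:coor t2 p>
15. deliver 0→3:  <3:part t2 p>
16. deliver 3→0:  nop
17. deliver 0→1:  <1:part t2 p>
18. deliver 1→0:  nop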